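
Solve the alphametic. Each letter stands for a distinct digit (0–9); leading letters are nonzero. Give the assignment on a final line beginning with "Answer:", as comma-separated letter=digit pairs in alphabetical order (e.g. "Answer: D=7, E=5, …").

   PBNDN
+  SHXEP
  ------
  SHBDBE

Step 1. [col 1: N + P ≡ E (mod 10)] column 1 (N + P ≡ E (mod 10), carry-in 0) doesn't pin P yet; pick P=9 and continue. So P=9.
Step 2. [S] the sum has 6 digits but both addends have 5; that extra leading digit S is the final carry, namely 1. So S=1.
Step 3. [col 1: N + P ≡ E (mod 10)] E=4 is one option consistent with column 1 (N + P ≡ E (mod 10), carry-in 0) — take it ⇒ E=4.
Step 4. [col 1: N + P ≡ E (mod 10)] column 1 reads N+P+carry(0)=E with P=9, E=4; with digits 1,4,9 already taken and all letters distinct, the only value for N is 5 ⇒ N=5.
Step 5. [col 2: D + E ≡ B (mod 10)] several values work for B in column 2 (D + E ≡ B (mod 10), carry-in 1); try B=3 ⇒ B=3.
Step 6. [col 2: D + E ≡ B (mod 10)] from column 2 (E=4, B=3, carry-in 1, digits 1,3,4,5,9 already taken and all letters distinct): D must equal 8 ⇒ D=8.
Step 7. [col 3: N + X ≡ D (mod 10)] from column 3 (N=5, D=8, carry-in 1, digits 1,3,4,5,8,9 already taken and all letters distinct): X must equal 2, so X=2.
Step 8. [col 4: B + H ≡ B (mod 10)] column 4: given B=3, carry-in 0, and digits 1,2,3,4,5,8,9 already taken and all letters distinct, B+H≡B (mod 10) forces H=0, so H=0.

Answer: B=3, D=8, E=4, H=0, N=5, P=9, S=1, X=2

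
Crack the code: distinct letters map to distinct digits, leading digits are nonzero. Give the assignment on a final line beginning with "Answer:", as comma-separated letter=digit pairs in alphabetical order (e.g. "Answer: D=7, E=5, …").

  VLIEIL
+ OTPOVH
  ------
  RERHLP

Step 1. [col 1: L + H ≡ P (mod 10)] several values work for H in column 1 (L + H ≡ P (mod 10), carry-in 0); try H=8. So H=8.
Step 2. [col 1: L + H ≡ P (mod 10)] no forcing yet in column 1 (carry-in 0); P=9 is free and consistent — try it. So P=9.
Step 3. [col 1: L + H ≡ P (mod 10)] column 1: given H=8, P=9, carry-in 0, and digits 8,9 already taken and all letters distinct, L+H≡P (mod 10) forces L=1 ⇒ L=1.
Step 4. [col 2: I + V ≡ L (mod 10)] column 2 (I + V ≡ L (mod 10), carry-in 0) doesn't pin V yet; pick V=4 and continue ⇒ V=4.
Step 5. [col 2: I + V ≡ L (mod 10)] in column 2 we have I+V≡L with carry-in 0; given V=4, L=1 and digits 1,4,8,9 already taken and all letters distinct, that pins I to 7. So I=7.
Step 6. [col 3: E + O ≡ H (mod 10)] no forcing yet in column 3 (carry-in 1); E=5 is free and consistent — try it ⇒ E=5.
Step 7. [col 3: E + O ≡ H (mod 10)] column 3: given E=5, H=8, carry-in 1, and digits 1,4,5,7,8,9 already taken and all letters distinct, E+O≡H (mod 10) forces O=2, so O=2.
Step 8. [col 4: I + P ≡ R (mod 10)] column 4 reads I+P+carry(0)=R with I=7, P=9; with digits 1,2,4,5,7,8,9 already taken and all letters distinct, the only value for R is 6. So R=6.
Step 9. [col 5: L + T ≡ E (mod 10)] column 5: given L=1, E=5, carry-in 1, and digits 1,2,4,5,6,7,8,9 already taken and all letters distinct, L+T≡E (mod 10) forces T=3, so T=3.

Answer: E=5, H=8, I=7, L=1, O=2, P=9, R=6, T=3, V=4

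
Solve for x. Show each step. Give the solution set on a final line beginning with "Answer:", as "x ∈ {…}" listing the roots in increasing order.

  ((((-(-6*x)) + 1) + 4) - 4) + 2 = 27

Step 1. [((((-(-6*x)) + 1) + 4) - 4) + 2 = 27] +2 is outermost — subtract 2 both sides. So sub: (((-(-6*x)) + 1) + 4) - 4 = 25.
Step 2. [(((-(-6*x)) + 1) + 4) - 4 = 25] 4 comes off first (add 4), so sub: ((-(-6*x)) + 1) + 4 = 29.
Step 3. [((-(-6*x)) + 1) + 4 = 29] +4 is outermost — subtract 4 both sides. So sub: (-(-6*x)) + 1 = 25.
Step 4. [(-(-6*x)) + 1 = 25] +1 is outermost — subtract 1 both sides, so sub: -(-6*x) = 24.
Step 5. [-(-6*x) = 24] leading − — multiply by −1 ⇒ neg: -6*x = -24.
Step 6. [-6*x = -24] -6 out front; divide by -6. So div: x = 4.

Answer: x ∈ {4}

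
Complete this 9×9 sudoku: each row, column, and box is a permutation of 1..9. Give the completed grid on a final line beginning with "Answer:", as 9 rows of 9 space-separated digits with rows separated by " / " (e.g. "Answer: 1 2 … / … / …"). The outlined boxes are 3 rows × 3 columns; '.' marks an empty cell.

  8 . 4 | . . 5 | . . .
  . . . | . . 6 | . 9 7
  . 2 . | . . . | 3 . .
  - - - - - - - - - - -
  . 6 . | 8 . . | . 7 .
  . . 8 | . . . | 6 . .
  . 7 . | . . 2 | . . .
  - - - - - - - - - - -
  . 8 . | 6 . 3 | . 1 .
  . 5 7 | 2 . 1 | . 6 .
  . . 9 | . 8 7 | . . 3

Step 1. [r2c7∈{1,2,4,5,8}] 8 has one home in row 2: r2c7 ⇒ r2c7=8.
Step 2. [r3c1∈{1,5,6,7,9}] r3c1 is the only open cell in col 1 admitting 7, so r3c1=7.
Step 3. [r8c1∈{3,4}] 3 has one home in row 8: r8c1 ⇒ r8c1=3.
Step 4. [r1c8∈{2}] r1c8 is down to just 2. So r1c8=2.
Step 5. [r1c7∈{1}] r1c7's peers cover all but 1. So r1c7=1.
Step 6. [r7c3∈{2}] r7c3's peers cover all but 2. So r7c3=2.
Step 7. [r7c1∈{4}] r7c1 has the single candidate 4, so r7c1=4.
Step 8. [r5c2∈{1,3,4,9}] across col 2, 4 lands solely at r5c2, so r5c2=4.
Step 9. [r5c6∈{9}] r5c6 has the single candidate 9 ⇒ r5c6=9.
Step 10. [r4c6∈{4}] r4c6 has the single candidate 4. So r4c6=4.
Step 11. [r6c8∈{3,4,5,8}] r6c8 is the only open cell in col 8 admitting 8. So r6c8=8.
Step 12. [r9c7∈{2,4,5}] row 9 places 2 nowhere but r9c7. So r9c7=2.
Step 13. [r3c3∈{1,5,6}] col 3 places 6 nowhere but r3c3 ⇒ r3c3=6.
Step 14. [r5c8∈{3,5}] in col 8, 3 fits only at r5c8. So r5c8=3.
Step 15. [r2c5∈{1,2,3,4}] r2c5 is the only open cell in row 2 admitting 2, so r2c5=2.
Step 16. [r2c4∈{1,3,4}] r2c4 is the only open cell in row 2 admitting 4 ⇒ r2c4=4.
Step 17. [r9c8∈{4,5}] r9c8 is the only open cell in row 9 admitting 4. So r9c8=4.
Step 18. [r8c7∈{9}] nothing but 9 survives at r8c7. So r8c7=9.
Step 19. [r4c7∈{5}] only 5 remains possible at r4c7 ⇒ r4c7=5.
Step 20. [r1c2∈{3,9}] in col 2, 9 fits only at r1c2. So r1c2=9.
Step 21. [r9c4∈{5}] r9c4 has the single candidate 5, so r9c4=5.
Step 22. [r6c5∈{1,3,5,6}] r6c5 is the only open cell in row 6 admitting 6, so r6c5=6.
Step 23. [r5c5∈{1,5,7}] col 5 places 5 nowhere but r5c5. So r5c5=5.
Step 24. [r9c2∈{1}] r9c2's peers cover all but 1 ⇒ r9c2=1.
Step 25. [r3c9∈{4,5}] across row 3, 4 lands solely at r3c9 ⇒ r3c9=4.
Step 26. [r5c4∈{1,7}] in row 5, 7 fits only at r5c4 ⇒ r5c4=7.
Step 27. [r1c4∈{3}] nothing but 3 survives at r1c4. So r1c4=3.
Step 28. [r6c4∈{1}] r6c4 is down to just 1, so r6c4=1.
Step 29. [r6c3∈{3,5}] row 6 places 3 nowhere but r6c3 ⇒ r6c3=3.
Step 30. [r4c3∈{1}] only 1 remains possible at r4c3. So r4c3=1.
Step 31. [r5c1∈{2}] nothing but 2 survives at r5c1. So r5c1=2.
Step 32. [r4c1∈{9}] r4c1 is down to just 9, so r4c1=9.
Step 33. [r7c5∈{9}] r7c5 is down to just 9 ⇒ r7c5=9.
Step 34. [r2c1∈{1,5}] r2c1 is the only open cell in row 2 admitting 1. So r2c1=1.
Step 35. [r1c9∈{6}] nothing but 6 survives at r1c9 ⇒ r1c9=6.
Step 36. [r3c6∈{8}] nothing but 8 survives at r3c6, so r3c6=8.
Step 37. [r3c8∈{5}] only 5 remains possible at r3c8, so r3c8=5.
Step 38. [r7c7∈{7}] only 7 remains possible at r7c7, so r7c7=7.
Step 39. [r6c9∈{9}] r6c9 has the single candidate 9, so r6c9=9.
Step 40. [r4c9∈{2}] r4c9's peers cover all but 2 ⇒ r4c9=2.
Step 41. [r5c9∈{1}] nothing but 1 survives at r5c9 ⇒ r5c9=1.
Step 42. [r7c9∈{5}] only 5 remains possible at r7c9. So r7c9=5.
Step 43. [r3c5∈{1}] r3c5 is down to just 1 ⇒ r3c5=1.
Step 44. [r2c2∈{3}] only 3 remains possible at r2c2, so r2c2=3.
Step 45. [r9c1∈{6}] nothing but 6 survives at r9c1. So r9c1=6.
Step 46. [r4c5∈{3}] nothing but 3 survives at r4c5, so r4c5=3.
Step 47. [r1c5∈{7}] only 7 remains possible at r1c5. So r1c5=7.
Step 48. [r8c5∈{4}] r8c5 is down to just 4, so r8c5=4.
Step 49. [r2c3∈{5}] only 5 remains possible at r2c3 ⇒ r2c3=5.
Step 50. [r6c1∈{5}] r6c1 has the single candidate 5, so r6c1=5.
Step 51. [r8c9∈{8}] r8c9 is down to just 8. So r8c9=8.
Step 52. [r3c4∈{9}] r3c4's peers cover all but 9 ⇒ r3c4=9.
Step 53. [r6c7∈{4}] r6c7's peers cover all but 4. So r6c7=4.

Answer: 8 9 4 3 7 5 1 2 6 / 1 3 5 4 2 6 8 9 7 / 7 2 6 9 1 8 3 5 4 / 9 6 1 8 3 4 5 7 2 / 2 4 8 7 5 9 6 3 1 / 5 7 3 1 6 2 4 8 9 / 4 8 2 6 9 3 7 1 5 / 3 5 7 2 4 1 9 6 8 / 6 1 9 5 8 7 2 4 3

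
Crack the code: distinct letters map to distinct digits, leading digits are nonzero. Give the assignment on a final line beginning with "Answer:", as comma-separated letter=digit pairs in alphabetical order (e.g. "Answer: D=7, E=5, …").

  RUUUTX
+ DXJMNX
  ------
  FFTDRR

Step 1. [col 1: X + X ≡ R (mod 10)] column 1 (X + X ≡ R (mod 10), carry-in 0) doesn't pin R yet; pick R=6 and continue, so R=6.
Step 2. [col 1: X + X ≡ R (mod 10)] several values work for X in column 1 (X + X ≡ R (mod 10), carry-in 0); try X=8 ⇒ X=8.
Step 3. [col 2: T + N ≡ R (mod 10)] column 2 (T + N ≡ R (mod 10), carry-in 1) doesn't pin N yet; pick N=0 and continue, so N=0.
Step 4. [col 2: T + N ≡ R (mod 10)] column 2 reads T+N+carry(1)=R with N=0, R=6; with digits 0,6,8 already taken and all letters distinct, the only value for T is 5, so T=5.
Step 5. [col 3: U + M ≡ D (mod 10)] column 3 (U + M ≡ D (mod 10), carry-in 0) doesn't pin U yet; pick U=1 and continue ⇒ U=1.
Step 6. [col 3: U + M ≡ D (mod 10)] no forcing yet in column 3 (carry-in 0); D=3 is free and consistent — try it ⇒ D=3.
Step 7. [col 3: U + M ≡ D (mod 10)] from column 3 (U=1, D=3, carry-in 0, digits 0,1,3,5,6,8 already taken and all letters distinct): M must equal 2 ⇒ M=2.
Step 8. [col 4: U + J ≡ T (mod 10)] from column 4 (U=1, T=5, carry-in 0, digits 0,1,2,3,5,6,8 already taken and all letters distinct): J must equal 4, so J=4.
Step 9. [col 5: U + X ≡ F (mod 10)] column 5: given U=1, X=8, carry-in 0, and digits 0,1,2,3,4,5,6,8 already taken and all letters distinct, U+X≡F (mod 10) forces F=9 ⇒ F=9.

Answer: D=3, F=9, J=4, M=2, N=0, R=6, T=5, U=1, X=8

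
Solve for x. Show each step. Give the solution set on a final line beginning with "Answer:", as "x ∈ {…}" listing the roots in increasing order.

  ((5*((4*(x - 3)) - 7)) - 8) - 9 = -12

Step 1. [((5*((4*(x - 3)) - 7)) - 8) - 9 = -12] the outer -9 inverts by adding 9 ⇒ sub: (5*((4*(x - 3)) - 7)) - 8 = -3.
Step 2. [(5*((4*(x - 3)) - 7)) - 8 = -3] peel the -8: add 8 from each side, so sub: 5*((4*(x - 3)) - 7) = 5.
Step 3. [5*((4*(x - 3)) - 7) = 5] 5 out front; divide by 5 ⇒ div: (4*(x - 3)) - 7 = 1.
Step 4. [(4*(x - 3)) - 7 = 1] peel the -7: add 7 from each side, so sub: 4*(x - 3) = 8.
Step 5. [4*(x - 3) = 8] 4 out front; divide by 4. So div: x - 3 = 2.
Step 6. [x - 3 = 2] add 3: x sits inside (… - 3) ⇒ sub: x = 5.

Answer: x ∈ {5}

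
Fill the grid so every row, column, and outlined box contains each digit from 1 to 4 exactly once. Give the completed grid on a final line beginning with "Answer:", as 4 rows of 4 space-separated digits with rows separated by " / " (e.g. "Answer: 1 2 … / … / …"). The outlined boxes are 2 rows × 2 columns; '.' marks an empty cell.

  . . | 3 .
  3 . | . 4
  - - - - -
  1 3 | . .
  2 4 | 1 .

Step 1. [r2c3∈{2}] nothing but 2 survives at r2c3, so r2c3=2.
Step 2. [r1c4∈{1}] nothing but 1 survives at r1c4, so r1c4=1.
Step 3. [r2c2∈{1}] r2c2 is down to just 1, so r2c2=1.
Step 4. [r1c1∈{4}] r1c1's peers cover all but 4, so r1c1=4.
Step 5. [r3c4∈{2}] r3c4's peers cover all but 2 ⇒ r3c4=2.
Step 6. [r4c4∈{3}] nothing but 3 survives at r4c4, so r4c4=3.
Step 7. [r3c3∈{4}] only 4 remains possible at r3c3. So r3c3=4.
Step 8. [r1c2∈{2}] r1c2 is down to just 2 ⇒ r1c2=2.

Answer: 4 2 3 1 / 3 1 2 4 / 1 3 4 2 / 2 4 1 3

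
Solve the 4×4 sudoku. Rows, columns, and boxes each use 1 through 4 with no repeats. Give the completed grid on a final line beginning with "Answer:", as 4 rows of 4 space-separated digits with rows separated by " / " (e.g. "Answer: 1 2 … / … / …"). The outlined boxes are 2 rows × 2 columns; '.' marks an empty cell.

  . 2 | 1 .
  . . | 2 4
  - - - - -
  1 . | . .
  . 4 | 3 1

Step 1. [r2c1∈{3}] r2c1's peers cover all but 3, so r2c1=3.
Step 2. [r2c2∈{1}] r2c2 is down to just 1. So r2c2=1.
Step 3. [r3c2∈{3}] r3c2 has the single candidate 3, so r3c2=3.
Step 4. [r1c1∈{4}] r1c1's peers cover all but 4. So r1c1=4.
Step 5. [r4c1∈{2}] nothing but 2 survives at r4c1 ⇒ r4c1=2.
Step 6. [r3c4∈{2}] only 2 remains possible at r3c4, so r3c4=2.
Step 7. [r1c4∈{3}] only 3 remains possible at r1c4, so r1c4=3.
Step 8. [r3c3∈{4}] r3c3 has the single candidate 4, so r3c3=4.

Answer: 4 2 1 3 / 3 1 2 4 / 1 3 4 2 / 2 4 3 1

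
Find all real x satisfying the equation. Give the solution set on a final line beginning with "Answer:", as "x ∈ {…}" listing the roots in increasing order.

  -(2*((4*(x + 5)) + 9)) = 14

Step 1. [-(2*((4*(x + 5)) + 9)) = 14] LHS negated; negate both sides, so neg: 2*((4*(x + 5)) + 9) = -14.
Step 2. [2*((4*(x + 5)) + 9) = -14] LHS = 2·(…); ÷2 both sides, so div: (4*(x + 5)) + 9 = -7.
Step 3. [(4*(x + 5)) + 9 = -7] +9 is outermost — subtract 9 both sides, so sub: 4*(x + 5) = -16.
Step 4. [4*(x + 5) = -16] leading coefficient 4: divide by 4 ⇒ div: x + 5 = -4.
Step 5. [x + 5 = -4] the outer +5 inverts by subtracting 5. So sub: x = -9.

Answer: x ∈ {-9}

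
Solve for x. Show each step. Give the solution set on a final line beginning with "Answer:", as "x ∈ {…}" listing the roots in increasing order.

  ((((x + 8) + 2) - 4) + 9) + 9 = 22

Step 1. [((((x + 8) + 2) - 4) + 9) + 9 = 22] +9 is outermost — subtract 9 both sides ⇒ sub: (((x + 8) + 2) - 4) + 9 = 13.
Step 2. [(((x + 8) + 2) - 4) + 9 = 13] the outer +9 inverts by subtracting 9, so sub: ((x + 8) + 2) - 4 = 4.
Step 3. [((x + 8) + 2) - 4 = 4] -4 is outermost — add 4 both sides. So sub: (x + 8) + 2 = 8.
Step 4. [(x + 8) + 2 = 8] 2 comes off first (subtract 2) ⇒ sub: x + 8 = 6.
Step 5. [x + 8 = 6] peel the +8: subtract 8 from each side, so sub: x = -2.

Answer: x ∈ {-2}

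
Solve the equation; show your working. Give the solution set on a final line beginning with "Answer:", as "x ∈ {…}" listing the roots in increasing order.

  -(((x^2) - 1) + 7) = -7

Step 1. [-(((x^2) - 1) + 7) = -7] leading − — multiply by −1, so neg: ((x^2) - 1) + 7 = 7.
Step 2. [((x^2) - 1) + 7 = 7] +7 is outermost — subtract 7 both sides, so sub: (x^2) - 1 = 0.
Step 3. [(x^2) - 1 = 0] 1 comes off first (add 1). So sub: x^2 = 1.
Step 4. [x^2 = 1] √ both sides: 1 ≥ 0 gives two branches. So sqrt: x = 1 or -1.

Answer: x ∈ {-1, 1}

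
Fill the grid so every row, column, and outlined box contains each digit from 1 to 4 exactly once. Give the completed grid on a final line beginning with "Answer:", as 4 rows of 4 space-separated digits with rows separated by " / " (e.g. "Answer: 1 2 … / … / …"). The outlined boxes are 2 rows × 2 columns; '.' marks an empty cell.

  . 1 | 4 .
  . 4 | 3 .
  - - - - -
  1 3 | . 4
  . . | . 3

Step 1. [r2c1∈{2}] r2c1 is down to just 2. So r2c1=2.
Step 2. [r4c3∈{1,2}] 1 has one home in row 4: r4c3, so r4c3=1.
Step 3. [r1c1∈{3}] r1c1 has the single candidate 3 ⇒ r1c1=3.
Step 4. [r4c2∈{2}] nothing but 2 survives at r4c2. So r4c2=2.
Step 5. [r2c4∈{1}] r2c4's peers cover all but 1, so r2c4=1.
Step 6. [r4c1∈{4}] r4c1 is down to just 4. So r4c1=4.
Step 7. [r3c3∈{2}] only 2 remains possible at r3c3. So r3c3=2.
Step 8. [r1c4∈{2}] nothing but 2 survives at r1c4, so r1c4=2.

Answer: 3 1 4 2 / 2 4 3 1 / 1 3 2 4 / 4 2 1 3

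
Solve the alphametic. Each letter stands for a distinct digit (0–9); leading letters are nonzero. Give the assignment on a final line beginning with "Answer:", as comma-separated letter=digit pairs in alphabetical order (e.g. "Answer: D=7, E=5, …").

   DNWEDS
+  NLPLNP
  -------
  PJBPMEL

Step 1. [col 1: S + P ≡ L (mod 10)] S=3 is one option consistent with column 1 (S + P ≡ L (mod 10), carry-in 0) — take it. So S=3.
Step 2. [col 1: S + P ≡ L (mod 10)] column 1 (S + P ≡ L (mod 10), carry-in 0) doesn't pin L yet; pick L=4 and continue. So L=4.
Step 3. [col 1: S + P ≡ L (mod 10)] column 1 reads S+P+carry(0)=L with S=3, L=4; with digits 3,4 already taken and all letters distinct, the only value for P is 1, so P=1.
Step 4. [col 2: D + N ≡ E (mod 10)] E=5 is one option consistent with column 2 (D + N ≡ E (mod 10), carry-in 0) — take it ⇒ E=5.
Step 5. [col 2: D + N ≡ E (mod 10)] D=8 is one option consistent with column 2 (D + N ≡ E (mod 10), carry-in 0) — take it, so D=8.
Step 6. [col 2: D + N ≡ E (mod 10)] from column 2 (D=8, E=5, carry-in 0, digits 1,3,4,5,8 already taken and all letters distinct): N must equal 7, so N=7.
Step 7. [col 3: E + L ≡ M (mod 10)] column 3: given E=5, L=4, carry-in 1, and digits 1,3,4,5,7,8 already taken and all letters distinct, E+L≡M (mod 10) forces M=0 ⇒ M=0.
Step 8. [col 4: W + P ≡ P (mod 10)] column 4 reads W+P+carry(1)=P with P=1; with digits 0,1,3,4,5,7,8 already taken and all letters distinct, the only value for W is 9, so W=9.
Step 9. [col 5: N + L ≡ B (mod 10)] from column 5 (N=7, L=4, carry-in 1, digits 0,1,3,4,5,7,8,9 already taken and all letters distinct): B must equal 2. So B=2.
Step 10. [col 6: D + N ≡ J (mod 10)] from column 6 (D=8, N=7, carry-in 1, digits 0,1,2,3,4,5,7,8,9 already taken and all letters distinct): J must equal 6. So J=6.

Answer: B=2, D=8, E=5, J=6, L=4, M=0, N=7, P=1, S=3, W=9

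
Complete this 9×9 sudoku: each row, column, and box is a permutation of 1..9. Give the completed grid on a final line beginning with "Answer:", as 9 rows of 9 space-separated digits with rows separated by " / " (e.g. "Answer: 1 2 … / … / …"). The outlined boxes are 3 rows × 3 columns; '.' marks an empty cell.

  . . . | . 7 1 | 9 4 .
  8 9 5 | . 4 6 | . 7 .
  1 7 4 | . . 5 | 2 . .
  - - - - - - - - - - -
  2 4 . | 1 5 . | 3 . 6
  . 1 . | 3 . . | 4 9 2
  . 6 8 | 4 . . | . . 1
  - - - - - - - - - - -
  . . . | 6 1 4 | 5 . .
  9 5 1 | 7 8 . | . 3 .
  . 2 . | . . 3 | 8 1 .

Step 1. [r5c3∈{7}] only 7 remains possible at r5c3. So r5c3=7.
Step 2. [r1c2∈{3}] r1c2's peers cover all but 3. So r1c2=3.
Step 3. [r9c5∈{9}] r9c5's peers cover all but 9. So r9c5=9.
Step 4. [r4c6∈{7,8,9}] in row 4, 7 fits only at r4c6. So r4c6=7.
Step 5. [r9c1∈{4,6,7}] in col 1, 4 fits only at r9c1. So r9c1=4.
Step 6. [r7c1∈{3,7}] col 1 places 7 nowhere but r7c1 ⇒ r7c1=7.
Step 7. [r1c3∈{2,6}] col 3 places 2 nowhere but r1c3. So r1c3=2.
Step 8. [r1c4∈{8}] r1c4's peers cover all but 8. So r1c4=8.
Step 9. [r3c9∈{3,8}] 8 has one home in col 9: r3c9. So r3c9=8.
Step 10. [r6c8∈{5}] r6c8 is down to just 5 ⇒ r6c8=5.
Step 11. [r6c6∈{2,9}] in row 6, 9 fits only at r6c6 ⇒ r6c6=9.
Step 12. [r6c7∈{7}] r6c7 is down to just 7, so r6c7=7.
Step 13. [r8c6∈{2}] only 2 remains possible at r8c6 ⇒ r8c6=2.
Step 14. [r8c7∈{6}] nothing but 6 survives at r8c7, so r8c7=6.
Step 15. [r6c5∈{2}] only 2 remains possible at r6c5, so r6c5=2.
Step 16. [r9c4∈{5}] only 5 remains possible at r9c4 ⇒ r9c4=5.
Step 17. [r4c3∈{9}] r4c3 has the single candidate 9, so r4c3=9.
Step 18. [r7c3∈{3}] only 3 remains possible at r7c3 ⇒ r7c3=3.
Step 19. [r7c2∈{8}] r7c2 has the single candidate 8, so r7c2=8.
Step 20. [r9c3∈{6}] r9c3 is down to just 6, so r9c3=6.
Step 21. [r1c9∈{5}] only 5 remains possible at r1c9, so r1c9=5.
Step 22. [r5c6∈{8}] r5c6 has the single candidate 8, so r5c6=8.
Step 23. [r3c8∈{6}] r3c8 is down to just 6. So r3c8=6.
Step 24. [r2c4∈{2}] nothing but 2 survives at r2c4, so r2c4=2.
Step 25. [r3c5∈{3}] only 3 remains possible at r3c5, so r3c5=3.
Step 26. [r7c8∈{2}] only 2 remains possible at r7c8 ⇒ r7c8=2.
Step 27. [r2c9∈{3}] r2c9 has the single candidate 3, so r2c9=3.
Step 28. [r2c7∈{1}] nothing but 1 survives at r2c7, so r2c7=1.
Step 29. [r9c9∈{7}] nothing but 7 survives at r9c9. So r9c9=7.
Step 30. [r6c1∈{3}] nothing but 3 survives at r6c1, so r6c1=3.
Step 31. [r5c5∈{6}] r5c5 is down to just 6, so r5c5=6.
Step 32. [r8c9∈{4}] nothing but 4 survives at r8c9. So r8c9=4.
Step 33. [r5c1∈{5}] r5c1 has the single candidate 5, so r5c1=5.
Step 34. [r1c1∈{6}] r1c1 is down to just 6 ⇒ r1c1=6.
Step 35. [r4c8∈{8}] r4c8's peers cover all but 8. So r4c8=8.
Step 36. [r7c9∈{9}] r7c9 is down to just 9. So r7c9=9.
Step 37. [r3c4∈{9}] r3c4 is down to just 9 ⇒ r3c4=9.

Answer: 6 3 2 8 7 1 9 4 5 / 8 9 5 2 4 6 1 7 3 / 1 7 4 9 3 5 2 6 8 / 2 4 9 1 5 7 3 8 6 / 5 1 7 3 6 8 4 9 2 / 3 6 8 4 2 9 7 5 1 / 7 8 3 6 1 4 5 2 9 / 9 5 1 7 8 2 6 3 4 / 4 2 6 5 9 3 8 1 7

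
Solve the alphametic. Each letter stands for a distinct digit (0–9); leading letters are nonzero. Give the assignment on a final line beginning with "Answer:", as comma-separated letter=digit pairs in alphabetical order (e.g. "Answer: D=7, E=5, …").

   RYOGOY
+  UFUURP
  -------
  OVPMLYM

Step 1. [O] O is the leading digit of a 7-digit sum of two 6-digit numbers; the final carry is exactly 1. So O=1.
Step 2. [col 1: Y + P ≡ M (mod 10)] several values work for Y in column 1 (Y + P ≡ M (mod 10), carry-in 0); try Y=9. So Y=9.
Step 3. [col 1: Y + P ≡ M (mod 10)] no forcing yet in column 1 (carry-in 0); M=3 is free and consistent — try it. So M=3.
Step 4. [col 1: Y + P ≡ M (mod 10)] column 1 reads Y+P+carry(0)=M with Y=9, M=3; with digits 1,3,9 already taken and all letters distinct, the only value for P is 4, so P=4.
Step 5. [col 2: O + R ≡ Y (mod 10)] column 2 reads O+R+carry(1)=Y with O=1, Y=9; with digits 1,3,4,9 already taken and all letters distinct, the only value for R is 7, so R=7.
Step 6. [col 3: G + U ≡ L (mod 10)] column 3 (G + U ≡ L (mod 10), carry-in 0) doesn't pin L yet; pick L=8 and continue, so L=8.
Step 7. [col 3: G + U ≡ L (mod 10)] several values work for G in column 3 (G + U ≡ L (mod 10), carry-in 0); try G=6. So G=6.
Step 8. [col 3: G + U ≡ L (mod 10)] in column 3 we have G+U≡L with carry-in 0; given G=6, L=8 and digits 1,3,4,6,7,8,9 already taken and all letters distinct, that pins U to 2. So U=2.
Step 9. [col 5: Y + F ≡ P (mod 10)] in column 5 we have Y+F≡P with carry-in 0; given Y=9, P=4 and digits 1,2,3,4,6,7,8,9 already taken and all letters distinct, that pins F to 5, so F=5.
Step 10. [col 6: R + U ≡ V (mod 10)] in column 6 we have R+U≡V with carry-in 1; given R=7, U=2 and digits 1,2,3,4,5,6,7,8,9 already taken and all letters distinct, that pins V to 0, so V=0.

Answer: F=5, G=6, L=8, M=3, O=1, P=4, R=7, U=2, V=0, Y=9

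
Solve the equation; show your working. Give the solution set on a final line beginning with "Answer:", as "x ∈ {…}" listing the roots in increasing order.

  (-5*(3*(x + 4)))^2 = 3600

Step 1. [(-5*(3*(x + 4)))^2 = 3600] 3600 ≥ 0, LHS is (·)² — take ±√, so sqrt: -5*(3*(x + 4)) = 60 or -60.
Step 2. [-5*(3*(x + 4)) = 60 or -60] leading coefficient -5: divide by -5 ⇒ div: 3*(x + 4) = -12 or 12.
Step 3. [3*(x + 4) = -12 or 12] LHS = 3·(…); ÷3 both sides, so div: x + 4 = -4 or 4.
Step 4. [x + 4 = -4 or 4] the outer +4 inverts by subtracting 4 ⇒ sub: x = -8 or 0.

Answer: x ∈ {-8, 0}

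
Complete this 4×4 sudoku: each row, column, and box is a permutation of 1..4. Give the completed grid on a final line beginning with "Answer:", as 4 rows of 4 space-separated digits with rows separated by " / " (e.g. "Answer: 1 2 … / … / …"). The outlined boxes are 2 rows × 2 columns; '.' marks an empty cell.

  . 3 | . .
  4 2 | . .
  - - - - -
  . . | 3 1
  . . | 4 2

Step 1. [r1c1∈{1}] r1c1's peers cover all but 1, so r1c1=1.
Step 2. [r3c2∈{4}] r3c2 is down to just 4 ⇒ r3c2=4.
Step 3. [r3c1∈{2}] only 2 remains possible at r3c1, so r3c1=2.
Step 4. [r2c3∈{1}] r2c3 is down to just 1 ⇒ r2c3=1.
Step 5. [r4c1∈{3}] only 3 remains possible at r4c1. So r4c1=3.
Step 6. [r4c2∈{1}] r4c2 is down to just 1, so r4c2=1.
Step 7. [r2c4∈{3}] r2c4 is down to just 3 ⇒ r2c4=3.
Step 8. [r1c3∈{2}] r1c3's peers cover all but 2 ⇒ r1c3=2.
Step 9. [r1c4∈{4}] r1c4 has the single candidate 4, so r1c4=4.

Answer: 1 3 2 4 / 4 2 1 3 / 2 4 3 1 / 3 1 4 2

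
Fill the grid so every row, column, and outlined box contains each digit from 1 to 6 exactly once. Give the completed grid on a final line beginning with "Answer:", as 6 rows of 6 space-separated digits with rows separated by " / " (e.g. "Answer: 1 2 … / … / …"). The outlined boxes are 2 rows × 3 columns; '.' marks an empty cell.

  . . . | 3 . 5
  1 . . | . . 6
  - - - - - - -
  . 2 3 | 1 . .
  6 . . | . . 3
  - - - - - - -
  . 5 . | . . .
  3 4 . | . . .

Step 1. [r5c1∈{2}] r5c1 has the single candidate 2, so r5c1=2.
Step 2. [r3c6∈{4}] r3c6's peers cover all but 4, so r3c6=4.
Step 3. [r1c5∈{1,2,4}] row 1 places 1 nowhere but r1c5 ⇒ r1c5=1.
Step 4. [r4c3∈{1,4,5}] across row 4, 4 lands solely at r4c3. So r4c3=4.
Step 5. [r6c6∈{1,2}] r6c6 is the only open cell in col 6 admitting 2, so r6c6=2.
Step 6. [r3c5∈{5,6}] r3c5 is the only open cell in row 3 admitting 6 ⇒ r3c5=6.
Step 7. [r6c5∈{5}] r6c5 is down to just 5 ⇒ r6c5=5.
Step 8. [r4c5∈{2}] r4c5 is down to just 2. So r4c5=2.
Step 9. [r6c3∈{1,6}] 1 has one home in row 6: r6c3 ⇒ r6c3=1.
Step 10. [r5c3∈{6}] r5c3 has the single candidate 6, so r5c3=6.
Step 11. [r2c4∈{2,4}] col 4 places 2 nowhere but r2c4 ⇒ r2c4=2.
Step 12. [r5c5∈{3,4}] r5c5 is the only open cell in row 5 admitting 3 ⇒ r5c5=3.
Step 13. [r4c4∈{5}] r4c4's peers cover all but 5 ⇒ r4c4=5.
Step 14. [r3c1∈{5}] r3c1 is down to just 5 ⇒ r3c1=5.
Step 15. [r1c3∈{2}] r1c3 has the single candidate 2, so r1c3=2.
Step 16. [r6c4∈{6}] r6c4 is down to just 6 ⇒ r6c4=6.
Step 17. [r2c5∈{4}] r2c5 has the single candidate 4 ⇒ r2c5=4.
Step 18. [r1c1∈{4}] nothing but 4 survives at r1c1, so r1c1=4.
Step 19. [r5c4∈{4}] only 4 remains possible at r5c4. So r5c4=4.
Step 20. [r4c2∈{1}] r4c2 has the single candidate 1. So r4c2=1.
Step 21. [r1c2∈{6}] r1c2 has the single candidate 6, so r1c2=6.
Step 22. [r2c3∈{5}] r2c3's peers cover all but 5. So r2c3=5.
Step 23. [r5c6∈{1}] r5c6 is down to just 1, so r5c6=1.
Step 24. [r2c2∈{3}] r2c2's peers cover all but 3. So r2c2=3.

Answer: 4 6 2 3 1 5 / 1 3 5 2 4 6 / 5 2 3 1 6 4 / 6 1 4 5 2 3 / 2 5 6 4 3 1 / 3 4 1 6 5 2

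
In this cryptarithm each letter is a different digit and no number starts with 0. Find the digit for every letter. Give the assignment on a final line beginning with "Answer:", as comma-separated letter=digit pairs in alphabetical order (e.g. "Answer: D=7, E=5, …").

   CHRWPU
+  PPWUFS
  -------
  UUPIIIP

Step 1. [col 1: U + S ≡ P (mod 10)] several values work for P in column 1 (U + S ≡ P (mod 10), carry-in 0); try P=7 ⇒ P=7.
Step 2. [col 1: U + S ≡ P (mod 10)] S=6 is one option consistent with column 1 (U + S ≡ P (mod 10), carry-in 0) — take it ⇒ S=6.
Step 3. [col 1: U + S ≡ P (mod 10)] column 1: given S=6, P=7, carry-in 0, and digits 6,7 already taken and all letters distinct, U+S≡P (mod 10) forces U=1. So U=1.
Step 4. [col 2: P + F ≡ I (mod 10)] no forcing yet in column 2 (carry-in 0); I=5 is free and consistent — try it ⇒ I=5.
Step 5. [col 2: P + F ≡ I (mod 10)] from column 2 (P=7, I=5, carry-in 0, digits 1,5,6,7 already taken and all letters distinct): F must equal 8, so F=8.
Step 6. [col 3: W + U ≡ I (mod 10)] from column 3 (U=1, I=5, carry-in 1, digits 1,5,6,7,8 already taken and all letters distinct): W must equal 3 ⇒ W=3.
Step 7. [col 4: R + W ≡ I (mod 10)] from column 4 (W=3, I=5, carry-in 0, digits 1,3,5,6,7,8 already taken and all letters distinct): R must equal 2 ⇒ R=2.
Step 8. [col 5: H + P ≡ P (mod 10)] column 5: given P=7, carry-in 0, and digits 1,2,3,5,6,7,8 already taken and all letters distinct, H+P≡P (mod 10) forces H=0 ⇒ H=0.
Step 9. [col 6: C + P ≡ U (mod 10)] column 6 reads C+P+carry(0)=U with P=7, U=1; with digits 0,1,2,3,5,6,7,8 already taken and all letters distinct, the only value for C is 4. So C=4.

Answer: C=4, F=8, H=0, I=5, P=7, R=2, S=6, U=1, W=3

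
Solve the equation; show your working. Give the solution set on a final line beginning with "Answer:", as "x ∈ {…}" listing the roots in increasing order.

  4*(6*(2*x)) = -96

Step 1. [4*(6*(2*x)) = -96] divide by the outer 4 ⇒ div: 6*(2*x) = -24.
Step 2. [6*(2*x) = -24] divide by the outer 6, so div: 2*x = -4.
Step 3. [2*x = -4] 2 out front; divide by 2 ⇒ div: x = -2.

Answer: x ∈ {-2}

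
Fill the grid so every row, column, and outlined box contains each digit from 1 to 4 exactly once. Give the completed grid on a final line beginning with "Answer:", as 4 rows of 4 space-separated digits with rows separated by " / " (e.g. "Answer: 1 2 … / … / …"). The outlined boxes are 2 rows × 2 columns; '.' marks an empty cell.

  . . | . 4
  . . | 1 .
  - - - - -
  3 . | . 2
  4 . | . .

Step 1. [r4c2∈{1,2}] row 4 places 2 nowhere but r4c2, so r4c2=2.
Step 2. [r2c4∈{3}] nothing but 3 survives at r2c4, so r2c4=3.
Step 3. [r1c1∈{1,2}] 1 has one home in col 1: r1c1. So r1c1=1.
Step 4. [r4c4∈{1}] r4c4's peers cover all but 1. So r4c4=1.
Step 5. [r4c3∈{3}] r4c3 has the single candidate 3. So r4c3=3.
Step 6. [r3c2∈{1}] r3c2's peers cover all but 1. So r3c2=1.
Step 7. [r2c1∈{2}] r2c1's peers cover all but 2 ⇒ r2c1=2.
Step 8. [r1c3∈{2}] r1c3 is down to just 2. So r1c3=2.
Step 9. [r2c2∈{4}] r2c2 is down to just 4 ⇒ r2c2=4.
Step 10. [r3c3∈{4}] only 4 remains possible at r3c3, so r3c3=4.
Step 11. [r1c2∈{3}] r1c2 has the single candidate 3. So r1c2=3.

Answer: 1 3 2 4 / 2 4 1 3 / 3 1 4 2 / 4 2 3 1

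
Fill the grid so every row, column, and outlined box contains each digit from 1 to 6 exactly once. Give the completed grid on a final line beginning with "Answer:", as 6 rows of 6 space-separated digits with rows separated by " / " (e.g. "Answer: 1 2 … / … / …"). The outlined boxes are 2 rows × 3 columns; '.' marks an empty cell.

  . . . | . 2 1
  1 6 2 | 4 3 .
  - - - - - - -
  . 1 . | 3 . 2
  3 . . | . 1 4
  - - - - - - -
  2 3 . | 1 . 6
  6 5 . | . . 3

Step 1. [r5c3∈{4}] r5c3's peers cover all but 4. So r5c3=4.
Step 2. [r3c5∈{5,6}] r3c5 is the only open cell in col 5 admitting 6 ⇒ r3c5=6.
Step 3. [r3c3∈{5}] r3c3 has the single candidate 5, so r3c3=5.
Step 4. [r1c1∈{4,5}] col 1 places 5 nowhere but r1c1. So r1c1=5.
Step 5. [r1c4∈{6}] r1c4 is down to just 6, so r1c4=6.
Step 6. [r6c3∈{1}] r6c3's peers cover all but 1. So r6c3=1.
Step 7. [r4c2∈{2}] r4c2's peers cover all but 2. So r4c2=2.
Step 8. [r6c4∈{2}] r6c4 is down to just 2 ⇒ r6c4=2.
Step 9. [r4c4∈{5}] only 5 remains possible at r4c4, so r4c4=5.
Step 10. [r4c3∈{6}] r4c3 is down to just 6. So r4c3=6.
Step 11. [r3c1∈{4}] r3c1 is down to just 4, so r3c1=4.
Step 12. [r1c2∈{4}] r1c2's peers cover all but 4 ⇒ r1c2=4.
Step 13. [r1c3∈{3}] r1c3 is down to just 3. So r1c3=3.
Step 14. [r6c5∈{4}] r6c5 has the single candidate 4. So r6c5=4.
Step 15. [r2c6∈{5}] r2c6's peers cover all but 5, so r2c6=5.
Step 16. [r5c5∈{5}] only 5 remains possible at r5c5, so r5c5=5.

Answer: 5 4 3 6 2 1 / 1 6 2 4 3 5 / 4 1 5 3 6 2 / 3 2 6 5 1 4 / 2 3 4 1 5 6 / 6 5 1 2 4 3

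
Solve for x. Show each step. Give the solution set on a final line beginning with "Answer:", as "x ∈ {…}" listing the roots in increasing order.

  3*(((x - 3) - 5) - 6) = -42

Step 1. [3*(((x - 3) - 5) - 6) = -42] 3 out front; divide by 3. So div: ((x - 3) - 5) - 6 = -14.
Step 2. [((x - 3) - 5) - 6 = -14] the outer -6 inverts by adding 6, so sub: (x - 3) - 5 = -8.
Step 3. [(x - 3) - 5 = -8] peel the -5: add 5 from each side. So sub: x - 3 = -3.
Step 4. [x - 3 = -3] peel the -3: add 3 from each side, so sub: x = 0.

Answer: x ∈ {0}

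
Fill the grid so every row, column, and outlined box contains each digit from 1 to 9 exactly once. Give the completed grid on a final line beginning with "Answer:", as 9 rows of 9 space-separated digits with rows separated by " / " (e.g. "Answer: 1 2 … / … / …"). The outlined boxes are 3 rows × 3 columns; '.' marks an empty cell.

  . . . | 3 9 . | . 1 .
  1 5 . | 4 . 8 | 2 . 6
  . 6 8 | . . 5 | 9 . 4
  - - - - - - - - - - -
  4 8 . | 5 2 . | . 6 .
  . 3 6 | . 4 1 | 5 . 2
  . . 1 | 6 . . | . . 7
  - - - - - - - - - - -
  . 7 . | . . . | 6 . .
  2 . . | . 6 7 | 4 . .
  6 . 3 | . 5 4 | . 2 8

Step 1. [r8c4∈{1,8,9}] 8 has one home in row 8: r8c4 ⇒ r8c4=8.
Step 2. [r1c1∈{7}] r1c1 is down to just 7 ⇒ r1c1=7.
Step 3. [r5c1∈{9}] r5c1 is down to just 9. So r5c1=9.
Step 4. [r2c8∈{3,7}] 3 has one home in row 2: r2c8. So r2c8=3.
Step 5. [r8c9∈{1,3,5,9}] across row 8, 3 lands solely at r8c9, so r8c9=3.
Step 6. [r3c4∈{1,2,7}] 2 has one home in row 3: r3c4, so r3c4=2.
Step 7. [r6c5∈{3,8}] across col 5, 8 lands solely at r6c5 ⇒ r6c5=8.
Step 8. [r7c3∈{4,5,9}] in row 7, 4 fits only at r7c3 ⇒ r7c3=4.
Step 9. [r8c3∈{5,9}] col 3 places 5 nowhere but r8c3, so r8c3=5.
Step 10. [r8c8∈{9}] nothing but 9 survives at r8c8. So r8c8=9.
Step 11. [r6c6∈{3,9}] 9 has one home in row 6: r6c6 ⇒ r6c6=9.
Step 12. [r4c6∈{3}] r4c6 is down to just 3 ⇒ r4c6=3.
Step 13. [r9c2∈{1,9}] 9 has one home in col 2: r9c2. So r9c2=9.
Step 14. [r9c4∈{1}] nothing but 1 survives at r9c4 ⇒ r9c4=1.
Step 15. [r7c9∈{1,5}] r7c9 is the only open cell in row 7 admitting 1, so r7c9=1.
Step 16. [r3c5∈{1,7}] row 3 places 1 nowhere but r3c5, so r3c5=1.
Step 17. [r1c2∈{2,4}] in row 1, 4 fits only at r1c2 ⇒ r1c2=4.
Step 18. [r6c8∈{4}] nothing but 4 survives at r6c8, so r6c8=4.
Step 19. [r6c1∈{5}] r6c1's peers cover all but 5, so r6c1=5.
Step 20. [r8c2∈{1}] nothing but 1 survives at r8c2. So r8c2=1.
Step 21. [r3c1∈{3}] nothing but 3 survives at r3c1 ⇒ r3c1=3.
Step 22. [r1c6∈{6}] nothing but 6 survives at r1c6. So r1c6=6.
Step 23. [r2c5∈{7}] nothing but 7 survives at r2c5. So r2c5=7.
Step 24. [r7c5∈{3}] r7c5 has the single candidate 3, so r7c5=3.
Step 25. [r6c2∈{2}] r6c2's peers cover all but 2 ⇒ r6c2=2.
Step 26. [r7c1∈{8}] r7c1 is down to just 8. So r7c1=8.
Step 27. [r7c4∈{9}] r7c4's peers cover all but 9 ⇒ r7c4=9.
Step 28. [r1c7∈{8}] only 8 remains possible at r1c7. So r1c7=8.
Step 29. [r9c7∈{7}] r9c7 has the single candidate 7 ⇒ r9c7=7.
Step 30. [r7c6∈{2}] r7c6 is down to just 2, so r7c6=2.
Step 31. [r5c4∈{7}] r5c4's peers cover all but 7, so r5c4=7.
Step 32. [r4c7∈{1}] nothing but 1 survives at r4c7 ⇒ r4c7=1.
Step 33. [r1c3∈{2}] r1c3 is down to just 2 ⇒ r1c3=2.
Step 34. [r5c8∈{8}] r5c8's peers cover all but 8. So r5c8=8.
Step 35. [r7c8∈{5}] r7c8's peers cover all but 5 ⇒ r7c8=5.
Step 36. [r4c9∈{9}] only 9 remains possible at r4c9 ⇒ r4c9=9.
Step 37. [r2c3∈{9}] r2c3's peers cover all but 9, so r2c3=9.
Step 38. [r6c7∈{3}] r6c7's peers cover all but 3 ⇒ r6c7=3.
Step 39. [r3c8∈{7}] r3c8's peers cover all but 7 ⇒ r3c8=7.
Step 40. [r4c3∈{7}] r4c3 has the single candidate 7 ⇒ r4c3=7.
Step 41. [r1c9∈{5}] r1c9's peers cover all but 5, so r1c9=5.

Answer: 7 4 2 3 9 6 8 1 5 / 1 5 9 4 7 8 2 3 6 / 3 6 8 2 1 5 9 7 4 / 4 8 7 5 2 3 1 6 9 / 9 3 6 7 4 1 5 8 2 / 5 2 1 6 8 9 3 4 7 / 8 7 4 9 3 2 6 5 1 / 2 1 5 8 6 7 4 9 3 / 6 9 3 1 5 4 7 2 8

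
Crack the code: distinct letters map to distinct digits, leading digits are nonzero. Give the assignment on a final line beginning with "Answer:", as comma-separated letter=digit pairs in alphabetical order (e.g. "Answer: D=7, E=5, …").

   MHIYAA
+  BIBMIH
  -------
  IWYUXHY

Step 1. [col 1: A + H ≡ Y (mod 10)] A=2 is one option consistent with column 1 (A + H ≡ Y (mod 10), carry-in 0) — take it, so A=2.
Step 2. [col 1: A + H ≡ Y (mod 10)] no forcing yet in column 1 (carry-in 0); Y=5 is free and consistent — try it ⇒ Y=5.
Step 3. [col 1: A + H ≡ Y (mod 10)] from column 1 (A=2, Y=5, carry-in 0, digits 2,5 already taken and all letters distinct): H must equal 3, so H=3.
Step 4. [col 2: A + I ≡ H (mod 10)] column 2 reads A+I+carry(0)=H with A=2, H=3; with digits 2,3,5 already taken and all letters distinct, the only value for I is 1. So I=1.
Step 5. [col 3: Y + M ≡ X (mod 10)] several values work for X in column 3 (Y + M ≡ X (mod 10), carry-in 0); try X=4 ⇒ X=4.
Step 6. [col 3: Y + M ≡ X (mod 10)] in column 3 we have Y+M≡X with carry-in 0; given Y=5, X=4 and digits 1,2,3,4,5 already taken and all letters distinct, that pins M to 9. So M=9.
Step 7. [col 4: I + B ≡ U (mod 10)] B=8 is one option consistent with column 4 (I + B ≡ U (mod 10), carry-in 1) — take it. So B=8.
Step 8. [col 4: I + B ≡ U (mod 10)] from column 4 (I=1, B=8, carry-in 1, digits 1,2,3,4,5,8,9 already taken and all letters distinct): U must equal 0, so U=0.
Step 9. [col 6: M + B ≡ W (mod 10)] column 6 reads M+B+carry(0)=W with M=9, B=8; with digits 0,1,2,3,4,5,8,9 already taken and all letters distinct, the only value for W is 7 ⇒ W=7.

Answer: A=2, B=8, H=3, I=1, M=9, U=0, W=7, X=4, Y=5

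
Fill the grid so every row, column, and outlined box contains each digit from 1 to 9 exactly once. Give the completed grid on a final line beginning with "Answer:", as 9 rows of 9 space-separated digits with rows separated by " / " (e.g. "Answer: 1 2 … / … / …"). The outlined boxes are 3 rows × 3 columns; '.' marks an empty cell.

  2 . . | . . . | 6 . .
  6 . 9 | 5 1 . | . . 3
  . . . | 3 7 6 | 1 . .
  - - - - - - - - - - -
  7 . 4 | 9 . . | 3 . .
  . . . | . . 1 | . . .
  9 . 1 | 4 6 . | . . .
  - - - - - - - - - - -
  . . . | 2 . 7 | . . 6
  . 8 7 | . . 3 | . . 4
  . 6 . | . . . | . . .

Step 1. [r1c4∈{8}] r1c4 is down to just 8. So r1c4=8.
Step 2. [r6c2∈{2,3,5}] row 6 places 3 nowhere but r6c2. So r6c2=3.
Step 3. [r7c2∈{1,4,5,9}] col 2 places 9 nowhere but r7c2. So r7c2=9.
Step 4. [r9c3∈{2,3,5}] 2 has one home in box 7: r9c3 ⇒ r9c3=2.
Step 5. [r2c6∈{2,4}] r2c6 is the only open cell in box 2 admitting 2 ⇒ r2c6=2.
Step 6. [r4c8∈{1,2,5,6,8}] across row 4, 6 lands solely at r4c8, so r4c8=6.
Step 7. [r9c4∈{1}] only 1 remains possible at r9c4. So r9c4=1.
Step 8. [r4c9∈{1,2,5,8}] 1 has one home in row 4: r4c9, so r4c9=1.
Step 9. [r1c2∈{1,4,5,7}] 1 has one home in row 1: r1c2 ⇒ r1c2=1.
Step 10. [r2c2∈{4,7}] r2c2 is the only open cell in col 2 admitting 7. So r2c2=7.
Step 11. [r5c5∈{2,3,5,8}] row 5 places 3 nowhere but r5c5 ⇒ r5c5=3.
Step 12. [r4c5∈{2,5,8}] 2 has one home in col 5: r4c5. So r4c5=2.
Step 13. [r4c2∈{5}] only 5 remains possible at r4c2 ⇒ r4c2=5.
Step 14. [r5c1∈{8}] r5c1's peers cover all but 8 ⇒ r5c1=8.
Step 15. [r6c6∈{5,8}] in box 5, 5 fits only at r6c6. So r6c6=5.
Step 16. [r5c2∈{2}] r5c2 is down to just 2, so r5c2=2.
Step 17. [r5c4∈{7}] r5c4's peers cover all but 7, so r5c4=7.
Step 18. [r3c3∈{5,8}] r3c3 is the only open cell in col 3 admitting 8 ⇒ r3c3=8.
Step 19. [r3c2∈{4}] nothing but 4 survives at r3c2 ⇒ r3c2=4.
Step 20. [r3c1∈{5}] r3c1's peers cover all but 5, so r3c1=5.
Step 21. [r7c3∈{3,5}] 5 has one home in col 3: r7c3. So r7c3=5.
Step 22. [r7c7∈{8}] r7c7 is down to just 8, so r7c7=8.
Step 23. [r9c5∈{4,5,8,9}] r9c5 is the only open cell in col 5 admitting 8 ⇒ r9c5=8.
Step 24. [r7c5∈{4}] nothing but 4 survives at r7c5. So r7c5=4.
Step 25. [r9c6∈{9}] r9c6 has the single candidate 9 ⇒ r9c6=9.
Step 26. [r6c9∈{2,7,8}] r6c9 is the only open cell in col 9 admitting 8. So r6c9=8.
Step 27. [r2c7∈{4}] r2c7's peers cover all but 4. So r2c7=4.
Step 28. [r1c5∈{9}] r1c5's peers cover all but 9. So r1c5=9.
Step 29. [r8c5∈{5}] r8c5 has the single candidate 5. So r8c5=5.
Step 30. [r8c1∈{1}] nothing but 1 survives at r8c1, so r8c1=1.
Step 31. [r7c1∈{3}] nothing but 3 survives at r7c1. So r7c1=3.
Step 32. [r9c8∈{3,5,7}] 3 has one home in row 9: r9c8. So r9c8=3.
Step 33. [r3c9∈{2,9}] 2 has one home in col 9: r3c9 ⇒ r3c9=2.
Step 34. [r5c9∈{5,9}] r5c9 is the only open cell in col 9 admitting 9, so r5c9=9.
Step 35. [r5c7∈{5}] nothing but 5 survives at r5c7 ⇒ r5c7=5.
Step 36. [r9c7∈{7}] nothing but 7 survives at r9c7. So r9c7=7.
Step 37. [r1c9∈{5,7}] across col 9, 7 lands solely at r1c9 ⇒ r1c9=7.
Step 38. [r8c7∈{2,9}] 9 has one home in col 7: r8c7. So r8c7=9.
Step 39. [r8c8∈{2}] only 2 remains possible at r8c8. So r8c8=2.
Step 40. [r8c4∈{6}] r8c4 has the single candidate 6. So r8c4=6.
Step 41. [r5c3∈{6}] nothing but 6 survives at r5c3, so r5c3=6.
Step 42. [r1c8∈{5}] nothing but 5 survives at r1c8 ⇒ r1c8=5.
Step 43. [r6c7∈{2}] nothing but 2 survives at r6c7. So r6c7=2.
Step 44. [r9c1∈{4}] r9c1 has the single candidate 4. So r9c1=4.
Step 45. [r3c8∈{9}] r3c8's peers cover all but 9 ⇒ r3c8=9.
Step 46. [r9c9∈{5}] r9c9 has the single candidate 5. So r9c9=5.
Step 47. [r1c6∈{4}] nothing but 4 survives at r1c6 ⇒ r1c6=4.
Step 48. [r7c8∈{1}] r7c8 has the single candidate 1. So r7c8=1.
Step 49. [r4c6∈{8}] r4c6 has the single candidate 8 ⇒ r4c6=8.
Step 50. [r6c8∈{7}] r6c8 is down to just 7, so r6c8=7.
Step 51. [r2c8∈{8}] r2c8's peers cover all but 8. So r2c8=8.
Step 52. [r1c3∈{3}] nothing but 3 survives at r1c3 ⇒ r1c3=3.
Step 53. [r5c8∈{4}] r5c8 has the single candidate 4, so r5c8=4.

Answer: 2 1 3 8 9 4 6 5 7 / 6 7 9 5 1 2 4 8 3 / 5 4 8 3 7 6 1 9 2 / 7 5 4 9 2 8 3 6 1 / 8 2 6 7 3 1 5 4 9 / 9 3 1 4 6 5 2 7 8 / 3 9 5 2 4 7 8 1 6 / 1 8 7 6 5 3 9 2 4 / 4 6 2 1 8 9 7 3 5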